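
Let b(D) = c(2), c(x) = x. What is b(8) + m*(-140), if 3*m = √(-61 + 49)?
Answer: 2 - 280*I*√3/3 ≈ 2.0 - 161.66*I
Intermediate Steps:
b(D) = 2
m = 2*I*√3/3 (m = √(-61 + 49)/3 = √(-12)/3 = (2*I*√3)/3 = 2*I*√3/3 ≈ 1.1547*I)
b(8) + m*(-140) = 2 + (2*I*√3/3)*(-140) = 2 - 280*I*√3/3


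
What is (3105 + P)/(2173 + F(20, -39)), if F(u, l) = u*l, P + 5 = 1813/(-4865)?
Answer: 2154241/968135 ≈ 2.2251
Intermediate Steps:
P = -3734/695 (P = -5 + 1813/(-4865) = -5 + 1813*(-1/4865) = -5 - 259/695 = -3734/695 ≈ -5.3727)
F(u, l) = l*u
(3105 + P)/(2173 + F(20, -39)) = (3105 - 3734/695)/(2173 - 39*20) = 2154241/(695*(2173 - 780)) = (2154241/695)/1393 = (2154241/695)*(1/1393) = 2154241/968135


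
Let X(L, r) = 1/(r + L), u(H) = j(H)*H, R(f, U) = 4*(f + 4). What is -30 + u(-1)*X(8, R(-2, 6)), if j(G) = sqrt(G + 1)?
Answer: -30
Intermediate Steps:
R(f, U) = 16 + 4*f (R(f, U) = 4*(4 + f) = 16 + 4*f)
j(G) = sqrt(1 + G)
u(H) = H*sqrt(1 + H) (u(H) = sqrt(1 + H)*H = H*sqrt(1 + H))
X(L, r) = 1/(L + r)
-30 + u(-1)*X(8, R(-2, 6)) = -30 + (-sqrt(1 - 1))/(8 + (16 + 4*(-2))) = -30 + (-sqrt(0))/(8 + (16 - 8)) = -30 + (-1*0)/(8 + 8) = -30 + 0/16 = -30 + 0*(1/16) = -30 + 0 = -30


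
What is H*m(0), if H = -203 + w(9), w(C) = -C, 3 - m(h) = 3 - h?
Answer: 0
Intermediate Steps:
m(h) = h (m(h) = 3 - (3 - h) = 3 + (-3 + h) = h)
H = -212 (H = -203 - 1*9 = -203 - 9 = -212)
H*m(0) = -212*0 = 0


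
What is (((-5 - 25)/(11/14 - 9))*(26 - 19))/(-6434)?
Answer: -294/73991 ≈ -0.0039735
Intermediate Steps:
(((-5 - 25)/(11/14 - 9))*(26 - 19))/(-6434) = (-30/(11*(1/14) - 9)*7)*(-1/6434) = (-30/(11/14 - 9)*7)*(-1/6434) = (-30/(-115/14)*7)*(-1/6434) = (-30*(-14/115)*7)*(-1/6434) = ((84/23)*7)*(-1/6434) = (588/23)*(-1/6434) = -294/73991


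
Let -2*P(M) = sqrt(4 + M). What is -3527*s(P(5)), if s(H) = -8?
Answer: 28216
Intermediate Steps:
P(M) = -sqrt(4 + M)/2
-3527*s(P(5)) = -3527*(-8) = 28216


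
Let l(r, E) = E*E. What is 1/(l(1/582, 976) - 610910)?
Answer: 1/341666 ≈ 2.9268e-6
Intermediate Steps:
l(r, E) = E²
1/(l(1/582, 976) - 610910) = 1/(976² - 610910) = 1/(952576 - 610910) = 1/341666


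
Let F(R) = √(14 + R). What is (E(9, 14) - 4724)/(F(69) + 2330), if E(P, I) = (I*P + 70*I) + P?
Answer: -8408970/5428817 + 3609*√83/5428817 ≈ -1.5429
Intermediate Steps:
E(P, I) = P + 70*I + I*P (E(P, I) = (70*I + I*P) + P = P + 70*I + I*P)
(E(9, 14) - 4724)/(F(69) + 2330) = ((9 + 70*14 + 14*9) - 4724)/(√(14 + 69) + 2330) = ((9 + 980 + 126) - 4724)/(√83 + 2330) = (1115 - 4724)/(2330 + √83) = -3609/(2330 + √83)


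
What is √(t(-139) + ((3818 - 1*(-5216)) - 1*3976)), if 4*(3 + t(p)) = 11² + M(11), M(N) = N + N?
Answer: √20363/2 ≈ 71.349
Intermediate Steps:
M(N) = 2*N
t(p) = 131/4 (t(p) = -3 + (11² + 2*11)/4 = -3 + (121 + 22)/4 = -3 + (¼)*143 = -3 + 143/4 = 131/4)
√(t(-139) + ((3818 - 1*(-5216)) - 1*3976)) = √(131/4 + ((3818 - 1*(-5216)) - 1*3976)) = √(131/4 + ((3818 + 5216) - 3976)) = √(131/4 + (9034 - 3976)) = √(131/4 + 5058) = √(20363/4) = √20363/2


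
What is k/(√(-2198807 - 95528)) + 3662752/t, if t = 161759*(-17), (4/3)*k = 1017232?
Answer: -215456/161759 - 762924*I*√2294335/2294335 ≈ -1.332 - 503.68*I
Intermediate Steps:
k = 762924 (k = (¾)*1017232 = 762924)
t = -2749903
k/(√(-2198807 - 95528)) + 3662752/t = 762924/(√(-2198807 - 95528)) + 3662752/(-2749903) = 762924/(√(-2294335)) + 3662752*(-1/2749903) = 762924/((I*√2294335)) - 215456/161759 = 762924*(-I*√2294335/2294335) - 215456/161759 = -762924*I*√2294335/2294335 - 215456/161759 = -215456/161759 - 762924*I*√2294335/2294335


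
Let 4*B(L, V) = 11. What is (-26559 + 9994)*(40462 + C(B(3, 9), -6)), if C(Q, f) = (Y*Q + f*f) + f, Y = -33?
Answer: -2676986825/4 ≈ -6.6925e+8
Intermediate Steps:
B(L, V) = 11/4 (B(L, V) = (¼)*11 = 11/4)
C(Q, f) = f + f² - 33*Q (C(Q, f) = (-33*Q + f*f) + f = (-33*Q + f²) + f = (f² - 33*Q) + f = f + f² - 33*Q)
(-26559 + 9994)*(40462 + C(B(3, 9), -6)) = (-26559 + 9994)*(40462 + (-6 + (-6)² - 33*11/4)) = -16565*(40462 + (-6 + 36 - 363/4)) = -16565*(40462 - 243/4) = -16565*161605/4 = -2676986825/4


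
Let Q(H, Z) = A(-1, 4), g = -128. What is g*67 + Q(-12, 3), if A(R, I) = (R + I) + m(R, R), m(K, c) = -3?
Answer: -8576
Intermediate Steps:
A(R, I) = -3 + I + R (A(R, I) = (R + I) - 3 = (I + R) - 3 = -3 + I + R)
Q(H, Z) = 0 (Q(H, Z) = -3 + 4 - 1 = 0)
g*67 + Q(-12, 3) = -128*67 + 0 = -8576 + 0 = -8576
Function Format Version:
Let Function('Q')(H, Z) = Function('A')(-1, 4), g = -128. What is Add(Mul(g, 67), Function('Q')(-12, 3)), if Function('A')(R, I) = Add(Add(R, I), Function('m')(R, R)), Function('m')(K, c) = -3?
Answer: -8576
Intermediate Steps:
Function('A')(R, I) = Add(-3, I, R) (Function('A')(R, I) = Add(Add(R, I), -3) = Add(Add(I, R), -3) = Add(-3, I, R))
Function('Q')(H, Z) = 0 (Function('Q')(H, Z) = Add(-3, 4, -1) = 0)
Add(Mul(g, 67), Function('Q')(-12, 3)) = Add(Mul(-128, 67), 0) = Add(-8576, 0) = -8576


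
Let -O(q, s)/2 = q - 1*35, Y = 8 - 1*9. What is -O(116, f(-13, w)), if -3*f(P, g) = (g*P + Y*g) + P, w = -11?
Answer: 162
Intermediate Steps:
Y = -1 (Y = 8 - 9 = -1)
f(P, g) = -P/3 + g/3 - P*g/3 (f(P, g) = -((g*P - g) + P)/3 = -((P*g - g) + P)/3 = -((-g + P*g) + P)/3 = -(P - g + P*g)/3 = -P/3 + g/3 - P*g/3)
O(q, s) = 70 - 2*q (O(q, s) = -2*(q - 1*35) = -2*(q - 35) = -2*(-35 + q) = 70 - 2*q)
-O(116, f(-13, w)) = -(70 - 2*116) = -(70 - 232) = -1*(-162) = 162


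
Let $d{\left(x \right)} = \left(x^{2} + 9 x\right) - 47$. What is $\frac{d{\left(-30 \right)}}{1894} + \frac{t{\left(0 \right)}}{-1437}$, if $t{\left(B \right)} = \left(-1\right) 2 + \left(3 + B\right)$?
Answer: $\frac{835877}{2721678} \approx 0.30712$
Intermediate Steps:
$t{\left(B \right)} = 1 + B$ ($t{\left(B \right)} = -2 + \left(3 + B\right) = 1 + B$)
$d{\left(x \right)} = -47 + x^{2} + 9 x$
$\frac{d{\left(-30 \right)}}{1894} + \frac{t{\left(0 \right)}}{-1437} = \frac{-47 + \left(-30\right)^{2} + 9 \left(-30\right)}{1894} + \frac{1 + 0}{-1437} = \left(-47 + 900 - 270\right) \frac{1}{1894} + 1 \left(- \frac{1}{1437}\right) = 583 \cdot \frac{1}{1894} - \frac{1}{1437} = \frac{583}{1894} - \frac{1}{1437} = \frac{835877}{2721678}$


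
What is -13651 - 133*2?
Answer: -13917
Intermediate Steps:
-13651 - 133*2 = -13651 - 1*266 = -13651 - 266 = -13917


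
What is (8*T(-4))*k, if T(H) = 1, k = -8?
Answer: -64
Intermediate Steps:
(8*T(-4))*k = (8*1)*(-8) = 8*(-8) = -64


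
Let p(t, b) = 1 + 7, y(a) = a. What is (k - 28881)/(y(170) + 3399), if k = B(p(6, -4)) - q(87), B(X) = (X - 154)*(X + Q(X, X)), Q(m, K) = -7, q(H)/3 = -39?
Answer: -28910/3569 ≈ -8.1003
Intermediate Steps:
q(H) = -117 (q(H) = 3*(-39) = -117)
p(t, b) = 8
B(X) = (-154 + X)*(-7 + X) (B(X) = (X - 154)*(X - 7) = (-154 + X)*(-7 + X))
k = -29 (k = (1078 + 8**2 - 161*8) - 1*(-117) = (1078 + 64 - 1288) + 117 = -146 + 117 = -29)
(k - 28881)/(y(170) + 3399) = (-29 - 28881)/(170 + 3399) = -28910/3569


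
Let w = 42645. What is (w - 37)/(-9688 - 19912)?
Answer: -2663/1850 ≈ -1.4395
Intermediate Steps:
(w - 37)/(-9688 - 19912) = (42645 - 37)/(-9688 - 19912) = 42608/(-29600) = 42608*(-1/29600) = -2663/1850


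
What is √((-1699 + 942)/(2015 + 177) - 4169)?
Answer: I*√1252071085/548 ≈ 64.57*I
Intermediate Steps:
√((-1699 + 942)/(2015 + 177) - 4169) = √(-757/2192 - 4169) = √(-9139205/2192) = I*√1252071085/548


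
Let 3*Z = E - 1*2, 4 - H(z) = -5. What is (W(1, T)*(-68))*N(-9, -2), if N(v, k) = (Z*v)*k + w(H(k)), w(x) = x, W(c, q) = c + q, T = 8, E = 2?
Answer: -5508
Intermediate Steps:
H(z) = 9 (H(z) = 4 - 1*(-5) = 4 + 5 = 9)
Z = 0 (Z = (2 - 1*2)/3 = (2 - 2)/3 = (1/3)*0 = 0)
N(v, k) = 9 (N(v, k) = (0*v)*k + 9 = 0*k + 9 = 0 + 9 = 9)
(W(1, T)*(-68))*N(-9, -2) = ((1 + 8)*(-68))*9 = (9*(-68))*9 = -612*9 = -5508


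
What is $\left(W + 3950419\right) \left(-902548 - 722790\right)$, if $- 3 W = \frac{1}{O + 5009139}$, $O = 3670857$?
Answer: $- \frac{6430641254909302123}{1001538} \approx -6.4208 \cdot 10^{12}$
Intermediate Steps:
$W = - \frac{1}{26039988}$ ($W = - \frac{1}{3 \left(3670857 + 5009139\right)} = - \frac{1}{3 \cdot 8679996} = \left(- \frac{1}{3}\right) \frac{1}{8679996} = - \frac{1}{26039988} \approx -3.8402 \cdot 10^{-8}$)
$\left(W + 3950419\right) \left(-902548 - 722790\right) = \left(- \frac{1}{26039988} + 3950419\right) \left(-902548 - 722790\right) = \frac{102868863354971}{26039988} \left(-1625338\right) = - \frac{6430641254909302123}{1001538}$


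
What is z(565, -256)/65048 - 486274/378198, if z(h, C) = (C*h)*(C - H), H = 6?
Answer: 893777452093/1537563969 ≈ 581.29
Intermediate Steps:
z(h, C) = C*h*(-6 + C) (z(h, C) = (C*h)*(C - 1*6) = (C*h)*(C - 6) = (C*h)*(-6 + C) = C*h*(-6 + C))
z(565, -256)/65048 - 486274/378198 = -256*565*(-6 - 256)/65048 - 486274/378198 = -256*565*(-262)*(1/65048) - 486274*1/378198 = 37895680*(1/65048) - 243137/189099 = 4736960/8131 - 243137/189099 = 893777452093/1537563969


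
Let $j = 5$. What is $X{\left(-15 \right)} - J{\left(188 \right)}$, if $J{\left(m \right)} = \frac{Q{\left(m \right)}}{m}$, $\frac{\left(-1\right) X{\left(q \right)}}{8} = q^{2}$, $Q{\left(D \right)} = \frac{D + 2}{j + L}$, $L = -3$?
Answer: $- \frac{338495}{188} \approx -1800.5$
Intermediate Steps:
$Q{\left(D \right)} = 1 + \frac{D}{2}$ ($Q{\left(D \right)} = \frac{D + 2}{5 - 3} = \frac{2 + D}{2} = \left(2 + D\right) \frac{1}{2} = 1 + \frac{D}{2}$)
$X{\left(q \right)} = - 8 q^{2}$
$J{\left(m \right)} = \frac{1 + \frac{m}{2}}{m}$
$X{\left(-15 \right)} - J{\left(188 \right)} = - 8 \left(-15\right)^{2} - \frac{2 + 188}{2 \cdot 188} = \left(-8\right) 225 - \frac{1}{2} \cdot \frac{1}{188} \cdot 190 = -1800 - \frac{95}{188} = - \frac{338495}{188}$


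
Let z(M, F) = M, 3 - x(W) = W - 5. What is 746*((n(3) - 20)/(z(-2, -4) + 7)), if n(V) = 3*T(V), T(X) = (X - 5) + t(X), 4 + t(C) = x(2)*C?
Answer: 11936/5 ≈ 2387.2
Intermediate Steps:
x(W) = 8 - W (x(W) = 3 - (W - 5) = 3 - (-5 + W) = 3 + (5 - W) = 8 - W)
t(C) = -4 + 6*C (t(C) = -4 + (8 - 1*2)*C = -4 + (8 - 2)*C = -4 + 6*C)
T(X) = -9 + 7*X (T(X) = (X - 5) + (-4 + 6*X) = (-5 + X) + (-4 + 6*X) = -9 + 7*X)
n(V) = -27 + 21*V (n(V) = 3*(-9 + 7*V) = -27 + 21*V)
746*((n(3) - 20)/(z(-2, -4) + 7)) = 746*(((-27 + 21*3) - 20)/(-2 + 7)) = 746*(((-27 + 63) - 20)/5) = 746*((36 - 20)*(1/5)) = 746*(16*(1/5)) = 746*(16/5) = 11936/5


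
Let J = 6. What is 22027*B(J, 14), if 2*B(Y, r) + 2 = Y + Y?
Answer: 110135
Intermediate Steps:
B(Y, r) = -1 + Y (B(Y, r) = -1 + (Y + Y)/2 = -1 + (2*Y)/2 = -1 + Y)
22027*B(J, 14) = 22027*(-1 + 6) = 22027*5 = 110135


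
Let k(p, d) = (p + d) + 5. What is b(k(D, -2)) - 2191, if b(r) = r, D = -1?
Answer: -2189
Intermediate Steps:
k(p, d) = 5 + d + p (k(p, d) = (d + p) + 5 = 5 + d + p)
b(k(D, -2)) - 2191 = (5 - 2 - 1) - 2191 = 2 - 2191 = -2189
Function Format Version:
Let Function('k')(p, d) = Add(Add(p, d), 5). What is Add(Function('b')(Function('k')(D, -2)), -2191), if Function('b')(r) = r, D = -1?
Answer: -2189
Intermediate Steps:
Function('k')(p, d) = Add(5, d, p) (Function('k')(p, d) = Add(Add(d, p), 5) = Add(5, d, p))
Add(Function('b')(Function('k')(D, -2)), -2191) = Add(Add(5, -2, -1), -2191) = Add(2, -2191) = -2189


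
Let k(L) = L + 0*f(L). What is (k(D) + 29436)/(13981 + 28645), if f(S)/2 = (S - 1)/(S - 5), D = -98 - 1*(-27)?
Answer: 29365/42626 ≈ 0.68890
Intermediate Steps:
D = -71 (D = -98 + 27 = -71)
f(S) = 2*(-1 + S)/(-5 + S) (f(S) = 2*((S - 1)/(S - 5)) = 2*((-1 + S)/(-5 + S)) = 2*(-1 + S)/(-5 + S))
k(L) = L (k(L) = L + 0*(2*(-1 + L)/(-5 + L)) = L + 0 = L)
(k(D) + 29436)/(13981 + 28645) = (-71 + 29436)/(13981 + 28645) = 29365/42626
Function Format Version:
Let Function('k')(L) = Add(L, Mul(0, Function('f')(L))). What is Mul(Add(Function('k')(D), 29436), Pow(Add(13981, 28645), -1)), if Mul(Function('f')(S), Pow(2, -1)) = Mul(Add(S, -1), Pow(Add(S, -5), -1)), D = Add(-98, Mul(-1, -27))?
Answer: Rational(29365, 42626) ≈ 0.68890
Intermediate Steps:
D = -71 (D = Add(-98, 27) = -71)
Function('f')(S) = Mul(2, Pow(Add(-5, S), -1), Add(-1, S)) (Function('f')(S) = Mul(2, Mul(Add(S, -1), Pow(Add(S, -5), -1))) = Mul(2, Mul(Add(-1, S), Pow(Add(-5, S), -1))) = Mul(2, Mul(Pow(Add(-5, S), -1), Add(-1, S))) = Mul(2, Pow(Add(-5, S), -1), Add(-1, S)))
Function('k')(L) = L (Function('k')(L) = Add(L, Mul(0, Mul(2, Pow(Add(-5, L), -1), Add(-1, L)))) = Add(L, 0) = L)
Mul(Add(Function('k')(D), 29436), Pow(Add(13981, 28645), -1)) = Mul(Add(-71, 29436), Pow(Add(13981, 28645), -1)) = Mul(29365, Pow(42626, -1)) = Mul(29365, Rational(1, 42626)) = Rational(29365, 42626)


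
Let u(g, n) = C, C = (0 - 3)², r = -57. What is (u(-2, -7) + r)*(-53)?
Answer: 2544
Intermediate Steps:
C = 9 (C = (-3)² = 9)
u(g, n) = 9
(u(-2, -7) + r)*(-53) = (9 - 57)*(-53) = -48*(-53) = 2544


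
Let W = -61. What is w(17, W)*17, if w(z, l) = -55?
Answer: -935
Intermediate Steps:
w(17, W)*17 = -55*17 = -935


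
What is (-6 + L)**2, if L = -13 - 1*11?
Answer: 900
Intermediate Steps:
L = -24 (L = -13 - 11 = -24)
(-6 + L)**2 = (-6 - 24)**2 = (-30)**2 = 900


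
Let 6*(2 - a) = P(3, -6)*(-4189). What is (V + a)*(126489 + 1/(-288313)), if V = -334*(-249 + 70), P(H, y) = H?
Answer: 2256757189762920/288313 ≈ 7.8275e+9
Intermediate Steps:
a = 4193/2 (a = 2 - (-4189)/2 = 2 - ⅙*(-12567) = 2 + 4189/2 = 4193/2 ≈ 2096.5)
V = 59786 (V = -334*(-179) = 59786)
(V + a)*(126489 + 1/(-288313)) = (59786 + 4193/2)*(126489 + 1/(-288313)) = 123765*(126489 - 1/288313)/2 = (123765/2)*(36468423056/288313) = 2256757189762920/288313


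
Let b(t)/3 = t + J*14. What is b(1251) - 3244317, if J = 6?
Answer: -3240312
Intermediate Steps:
b(t) = 252 + 3*t (b(t) = 3*(t + 6*14) = 3*(t + 84) = 3*(84 + t) = 252 + 3*t)
b(1251) - 3244317 = (252 + 3*1251) - 3244317 = (252 + 3753) - 3244317 = 4005 - 3244317 = -3240312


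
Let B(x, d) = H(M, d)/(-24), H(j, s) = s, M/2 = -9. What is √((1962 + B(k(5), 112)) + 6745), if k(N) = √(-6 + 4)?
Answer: √78321/3 ≈ 93.286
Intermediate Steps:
M = -18 (M = 2*(-9) = -18)
k(N) = I*√2 (k(N) = √(-2) = I*√2)
B(x, d) = -d/24 (B(x, d) = d/(-24) = d*(-1/24) = -d/24)
√((1962 + B(k(5), 112)) + 6745) = √((1962 - 1/24*112) + 6745) = √((1962 - 14/3) + 6745) = √(5872/3 + 6745) = √(26107/3) = √78321/3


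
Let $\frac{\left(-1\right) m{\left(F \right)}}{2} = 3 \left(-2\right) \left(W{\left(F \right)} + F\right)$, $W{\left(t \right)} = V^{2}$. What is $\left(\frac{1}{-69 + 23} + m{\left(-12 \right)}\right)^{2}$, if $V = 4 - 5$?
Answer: $\frac{36881329}{2116} \approx 17430.0$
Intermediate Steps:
$V = -1$ ($V = 4 - 5 = -1$)
$W{\left(t \right)} = 1$ ($W{\left(t \right)} = \left(-1\right)^{2} = 1$)
$m{\left(F \right)} = 12 + 12 F$ ($m{\left(F \right)} = - 2 \cdot 3 \left(-2\right) \left(1 + F\right) = - 2 \left(- 6 \left(1 + F\right)\right) = - 2 \left(-6 - 6 F\right) = 12 + 12 F$)
$\left(\frac{1}{-69 + 23} + m{\left(-12 \right)}\right)^{2} = \left(\frac{1}{-69 + 23} + \left(12 + 12 \left(-12\right)\right)\right)^{2} = \left(\frac{1}{-46} + \left(12 - 144\right)\right)^{2} = \left(- \frac{1}{46} - 132\right)^{2} = \left(- \frac{6073}{46}\right)^{2} = \frac{36881329}{2116}$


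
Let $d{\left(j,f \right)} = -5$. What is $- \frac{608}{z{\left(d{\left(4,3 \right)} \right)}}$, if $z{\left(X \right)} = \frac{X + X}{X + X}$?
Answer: $-608$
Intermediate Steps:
$z{\left(X \right)} = 1$ ($z{\left(X \right)} = \frac{2 X}{2 X} = 2 X \frac{1}{2 X} = 1$)
$- \frac{608}{z{\left(d{\left(4,3 \right)} \right)}} = - \frac{608}{1} = \left(-608\right) 1 = -608$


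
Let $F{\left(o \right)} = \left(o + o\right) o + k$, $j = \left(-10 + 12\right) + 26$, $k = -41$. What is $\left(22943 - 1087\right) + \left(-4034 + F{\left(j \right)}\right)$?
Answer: $19349$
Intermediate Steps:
$j = 28$ ($j = 2 + 26 = 28$)
$F{\left(o \right)} = -41 + 2 o^{2}$ ($F{\left(o \right)} = \left(o + o\right) o - 41 = 2 o o - 41 = 2 o^{2} - 41 = -41 + 2 o^{2}$)
$\left(22943 - 1087\right) + \left(-4034 + F{\left(j \right)}\right) = \left(22943 - 1087\right) - \left(4075 - 1568\right) = 21856 + \left(-4034 + \left(-41 + 2 \cdot 784\right)\right) = 21856 + \left(-4034 + \left(-41 + 1568\right)\right) = 21856 + \left(-4034 + 1527\right) = 21856 - 2507 = 19349$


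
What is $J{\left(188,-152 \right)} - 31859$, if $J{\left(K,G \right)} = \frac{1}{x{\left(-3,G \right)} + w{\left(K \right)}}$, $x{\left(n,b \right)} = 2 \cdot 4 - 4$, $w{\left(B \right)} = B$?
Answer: $- \frac{6116927}{192} \approx -31859.0$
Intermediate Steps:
$x{\left(n,b \right)} = 4$ ($x{\left(n,b \right)} = 8 - 4 = 4$)
$J{\left(K,G \right)} = \frac{1}{4 + K}$
$J{\left(188,-152 \right)} - 31859 = \frac{1}{4 + 188} - 31859 = \frac{1}{192} - 31859 = - \frac{6116927}{192}$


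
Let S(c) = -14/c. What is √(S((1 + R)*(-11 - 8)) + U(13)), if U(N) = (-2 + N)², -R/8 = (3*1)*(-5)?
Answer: √5285667/209 ≈ 11.000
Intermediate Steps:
R = 120 (R = -8*3*1*(-5) = -24*(-5) = -8*(-15) = 120)
√(S((1 + R)*(-11 - 8)) + U(13)) = √(-14*1/((1 + 120)*(-11 - 8)) + (-2 + 13)²) = √(-14/(121*(-19)) + 11²) = √(-14/(-2299) + 121) = √(-14*(-1/2299) + 121) = √(14/2299 + 121) = √(278193/2299) = √5285667/209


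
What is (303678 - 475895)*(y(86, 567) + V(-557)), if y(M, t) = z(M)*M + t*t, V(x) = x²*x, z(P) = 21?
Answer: 29704917787366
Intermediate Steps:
V(x) = x³
y(M, t) = t² + 21*M (y(M, t) = 21*M + t*t = 21*M + t² = t² + 21*M)
(303678 - 475895)*(y(86, 567) + V(-557)) = (303678 - 475895)*((567² + 21*86) + (-557)³) = -172217*((321489 + 1806) - 172808693) = -172217*(323295 - 172808693) = -172217*(-172485398) = 29704917787366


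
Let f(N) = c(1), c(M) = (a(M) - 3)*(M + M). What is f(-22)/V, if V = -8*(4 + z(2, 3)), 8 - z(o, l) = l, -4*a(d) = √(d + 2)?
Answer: 1/12 + √3/144 ≈ 0.095361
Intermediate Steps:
a(d) = -√(2 + d)/4 (a(d) = -√(d + 2)/4 = -√(2 + d)/4)
z(o, l) = 8 - l
c(M) = 2*M*(-3 - √(2 + M)/4) (c(M) = (-√(2 + M)/4 - 3)*(M + M) = (-3 - √(2 + M)/4)*(2*M) = 2*M*(-3 - √(2 + M)/4))
f(N) = -6 - √3/2 (f(N) = -½*1*(12 + √(2 + 1)) = -½*1*(12 + √3) = -6 - √3/2)
V = -72 (V = -8*(4 + (8 - 1*3)) = -8*(4 + (8 - 3)) = -8*(4 + 5) = -8*9 = -72)
f(-22)/V = (-6 - √3/2)/(-72) = (-6 - √3/2)*(-1/72) = 1/12 + √3/144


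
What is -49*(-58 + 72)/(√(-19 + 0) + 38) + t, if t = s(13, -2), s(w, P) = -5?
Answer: (-5*√19 + 876*I)/(√19 - 38*I) ≈ -22.818 + 2.0439*I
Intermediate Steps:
t = -5
-49*(-58 + 72)/(√(-19 + 0) + 38) + t = -49*(-58 + 72)/(√(-19 + 0) + 38) - 5 = -686/(√(-19) + 38) - 5 = -686/(I*√19 + 38) - 5 = -686/(38 + I*√19) - 5 = -5 - 686/(38 + I*√19)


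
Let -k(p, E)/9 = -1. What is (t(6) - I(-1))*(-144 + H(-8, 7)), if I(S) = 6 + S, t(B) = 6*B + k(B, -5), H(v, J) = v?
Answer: -6080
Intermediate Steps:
k(p, E) = 9 (k(p, E) = -9*(-1) = 9)
t(B) = 9 + 6*B (t(B) = 6*B + 9 = 9 + 6*B)
(t(6) - I(-1))*(-144 + H(-8, 7)) = ((9 + 6*6) - (6 - 1))*(-144 - 8) = ((9 + 36) - 1*5)*(-152) = (45 - 5)*(-152) = 40*(-152) = -6080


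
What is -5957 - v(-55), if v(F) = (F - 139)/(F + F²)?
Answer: -8846048/1485 ≈ -5956.9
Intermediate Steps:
v(F) = (-139 + F)/(F + F²)
-5957 - v(-55) = -5957 - (-139 - 55)/((-55)*(1 - 55)) = -5957 - (-1)*(-194)/(55*(-54)) = -5957 - (-1)*(-1)*(-194)/(55*54) = -5957 - 1*(-97/1485) = -5957 + 97/1485 = -8846048/1485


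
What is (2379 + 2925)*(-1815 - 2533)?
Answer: -23061792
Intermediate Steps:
(2379 + 2925)*(-1815 - 2533) = 5304*(-4348) = -23061792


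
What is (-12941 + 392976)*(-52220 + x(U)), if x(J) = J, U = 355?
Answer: -19710515275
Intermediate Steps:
(-12941 + 392976)*(-52220 + x(U)) = (-12941 + 392976)*(-52220 + 355) = 380035*(-51865) = -19710515275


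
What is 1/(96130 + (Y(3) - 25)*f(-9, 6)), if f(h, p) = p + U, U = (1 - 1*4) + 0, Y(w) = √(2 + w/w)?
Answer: 96055/9226562998 - 3*√3/9226562998 ≈ 1.0410e-5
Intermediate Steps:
Y(w) = √3 (Y(w) = √(2 + 1) = √3)
U = -3 (U = (1 - 4) + 0 = -3 + 0 = -3)
f(h, p) = -3 + p (f(h, p) = p - 3 = -3 + p)
1/(96130 + (Y(3) - 25)*f(-9, 6)) = 1/(96130 + (√3 - 25)*(-3 + 6)) = 1/(96130 + (-25 + √3)*3) = 1/(96130 + (-75 + 3*√3)) = 1/(96055 + 3*√3)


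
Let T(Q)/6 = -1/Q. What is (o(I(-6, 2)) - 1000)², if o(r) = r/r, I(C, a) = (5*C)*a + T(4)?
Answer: 998001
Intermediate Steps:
T(Q) = -6/Q (T(Q) = 6*(-1/Q) = -6/Q)
I(C, a) = -3/2 + 5*C*a (I(C, a) = (5*C)*a - 6/4 = 5*C*a - 6*¼ = 5*C*a - 3/2 = -3/2 + 5*C*a)
o(r) = 1
(o(I(-6, 2)) - 1000)² = (1 - 1000)² = (-999)² = 998001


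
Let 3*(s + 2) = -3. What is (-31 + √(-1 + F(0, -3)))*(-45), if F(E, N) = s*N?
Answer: 1395 - 90*√2 ≈ 1267.7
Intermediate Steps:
s = -3 (s = -2 + (⅓)*(-3) = -2 - 1 = -3)
F(E, N) = -3*N
(-31 + √(-1 + F(0, -3)))*(-45) = (-31 + √(-1 - 3*(-3)))*(-45) = (-31 + √(-1 + 9))*(-45) = (-31 + √8)*(-45) = (-31 + 2*√2)*(-45) = 1395 - 90*√2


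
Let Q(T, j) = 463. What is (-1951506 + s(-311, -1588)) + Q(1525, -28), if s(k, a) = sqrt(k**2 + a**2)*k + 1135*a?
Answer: -3753423 - 311*sqrt(2618465) ≈ -4.2567e+6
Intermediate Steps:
s(k, a) = 1135*a + k*sqrt(a**2 + k**2) (s(k, a) = sqrt(a**2 + k**2)*k + 1135*a = k*sqrt(a**2 + k**2) + 1135*a = 1135*a + k*sqrt(a**2 + k**2))
(-1951506 + s(-311, -1588)) + Q(1525, -28) = (-1951506 + (1135*(-1588) - 311*sqrt((-1588)**2 + (-311)**2))) + 463 = (-1951506 + (-1802380 - 311*sqrt(2521744 + 96721))) + 463 = (-1951506 + (-1802380 - 311*sqrt(2618465))) + 463 = (-3753886 - 311*sqrt(2618465)) + 463 = -3753423 - 311*sqrt(2618465)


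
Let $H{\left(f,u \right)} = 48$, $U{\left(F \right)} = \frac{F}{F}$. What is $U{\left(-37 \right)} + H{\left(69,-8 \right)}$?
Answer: $49$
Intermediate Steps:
$U{\left(F \right)} = 1$
$U{\left(-37 \right)} + H{\left(69,-8 \right)} = 1 + 48 = 49$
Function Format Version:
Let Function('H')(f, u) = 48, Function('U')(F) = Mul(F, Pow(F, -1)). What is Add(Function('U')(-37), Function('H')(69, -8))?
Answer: 49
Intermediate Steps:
Function('U')(F) = 1
Add(Function('U')(-37), Function('H')(69, -8)) = Add(1, 48) = 49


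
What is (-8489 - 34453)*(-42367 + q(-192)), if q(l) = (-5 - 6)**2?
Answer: 1814127732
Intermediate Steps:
q(l) = 121 (q(l) = (-11)**2 = 121)
(-8489 - 34453)*(-42367 + q(-192)) = (-8489 - 34453)*(-42367 + 121) = -42942*(-42246) = 1814127732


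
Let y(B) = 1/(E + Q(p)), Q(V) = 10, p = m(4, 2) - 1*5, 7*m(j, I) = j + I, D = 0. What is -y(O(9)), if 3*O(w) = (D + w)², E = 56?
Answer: -1/66 ≈ -0.015152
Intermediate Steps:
m(j, I) = I/7 + j/7 (m(j, I) = (j + I)/7 = (I + j)/7 = I/7 + j/7)
O(w) = w²/3 (O(w) = (0 + w)²/3 = w²/3)
p = -29/7 (p = ((⅐)*2 + (⅐)*4) - 1*5 = (2/7 + 4/7) - 5 = 6/7 - 5 = -29/7 ≈ -4.1429)
y(B) = 1/66 (y(B) = 1/(56 + 10) = 1/66)
-y(O(9)) = -1*1/66 = -1/66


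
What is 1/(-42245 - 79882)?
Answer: -1/122127 ≈ -8.1882e-6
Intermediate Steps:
1/(-42245 - 79882) = 1/(-122127) = -1/122127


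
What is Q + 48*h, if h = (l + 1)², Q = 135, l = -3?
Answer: 327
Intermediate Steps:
h = 4 (h = (-3 + 1)² = (-2)² = 4)
Q + 48*h = 135 + 48*4 = 135 + 192 = 327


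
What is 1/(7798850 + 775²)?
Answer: 1/8399475 ≈ 1.1906e-7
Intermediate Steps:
1/(7798850 + 775²) = 1/(7798850 + 600625) = 1/8399475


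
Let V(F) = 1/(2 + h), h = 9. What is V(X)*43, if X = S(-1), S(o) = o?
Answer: 43/11 ≈ 3.9091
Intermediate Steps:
X = -1
V(F) = 1/11 (V(F) = 1/(2 + 9) = 1/11)
V(X)*43 = (1/11)*43 = 43/11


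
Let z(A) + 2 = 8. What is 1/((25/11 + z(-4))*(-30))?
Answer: -11/2730 ≈ -0.0040293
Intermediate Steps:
z(A) = 6 (z(A) = -2 + 8 = 6)
1/((25/11 + z(-4))*(-30)) = 1/((25/11 + 6)*(-30)) = 1/((91/11)*(-30)) = 1/(-2730/11) = -11/2730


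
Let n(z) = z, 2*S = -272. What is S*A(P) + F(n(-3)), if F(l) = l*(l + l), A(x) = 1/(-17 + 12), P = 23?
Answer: 226/5 ≈ 45.200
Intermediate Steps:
S = -136 (S = (1/2)*(-272) = -136)
A(x) = -1/5 (A(x) = 1/(-5) = -1/5)
F(l) = 2*l**2 (F(l) = l*(2*l) = 2*l**2)
S*A(P) + F(n(-3)) = -136*(-1/5) + 2*(-3)**2 = 136/5 + 2*9 = 136/5 + 18 = 226/5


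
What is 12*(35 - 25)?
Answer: 120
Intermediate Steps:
12*(35 - 25) = 12*10 = 120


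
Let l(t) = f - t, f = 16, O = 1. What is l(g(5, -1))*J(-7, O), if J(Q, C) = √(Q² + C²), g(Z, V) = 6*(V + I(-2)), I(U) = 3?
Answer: 20*√2 ≈ 28.284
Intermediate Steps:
g(Z, V) = 18 + 6*V (g(Z, V) = 6*(V + 3) = 6*(3 + V) = 18 + 6*V)
l(t) = 16 - t
J(Q, C) = √(C² + Q²)
l(g(5, -1))*J(-7, O) = (16 - (18 + 6*(-1)))*√(1² + (-7)²) = (16 - (18 - 6))*√(1 + 49) = (16 - 1*12)*√50 = (16 - 12)*(5*√2) = 4*(5*√2) = 20*√2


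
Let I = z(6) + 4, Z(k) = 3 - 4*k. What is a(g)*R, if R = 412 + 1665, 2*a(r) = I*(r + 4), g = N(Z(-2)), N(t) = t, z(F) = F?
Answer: 155775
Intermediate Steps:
I = 10 (I = 6 + 4 = 10)
g = 11 (g = 3 - 4*(-2) = 3 + 8 = 11)
a(r) = 20 + 5*r (a(r) = (10*(r + 4))/2 = (10*(4 + r))/2 = (40 + 10*r)/2 = 20 + 5*r)
R = 2077
a(g)*R = (20 + 5*11)*2077 = (20 + 55)*2077 = 75*2077 = 155775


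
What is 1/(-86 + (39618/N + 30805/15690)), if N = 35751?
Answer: -37395546/3101155891 ≈ -0.012059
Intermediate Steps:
1/(-86 + (39618/N + 30805/15690)) = 1/(-86 + (39618/35751 + 30805/15690)) = 1/(-86 + (39618*(1/35751) + 30805*(1/15690))) = 1/(-86 + (13206/11917 + 6161/3138)) = 1/(-86 + 114861065/37395546) = 1/(-3101155891/37395546) = -37395546/3101155891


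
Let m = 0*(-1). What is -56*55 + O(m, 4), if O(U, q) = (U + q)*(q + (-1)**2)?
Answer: -3060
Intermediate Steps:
m = 0
O(U, q) = (1 + q)*(U + q) (O(U, q) = (U + q)*(q + 1) = (U + q)*(1 + q) = (1 + q)*(U + q))
-56*55 + O(m, 4) = -56*55 + (0 + 4 + 4**2 + 0*4) = -3080 + (0 + 4 + 16 + 0) = -3080 + 20 = -3060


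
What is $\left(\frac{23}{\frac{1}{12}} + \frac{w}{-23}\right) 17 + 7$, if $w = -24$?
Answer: $\frac{108485}{23} \approx 4716.7$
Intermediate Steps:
$\left(\frac{23}{\frac{1}{12}} + \frac{w}{-23}\right) 17 + 7 = \left(\frac{23}{\frac{1}{12}} - \frac{24}{-23}\right) 17 + 7 = \left(23 \frac{1}{\frac{1}{12}} - - \frac{24}{23}\right) 17 + 7 = \left(23 \cdot 12 + \frac{24}{23}\right) 17 + 7 = \left(276 + \frac{24}{23}\right) 17 + 7 = \frac{6372}{23} \cdot 17 + 7 = \frac{108324}{23} + 7 = \frac{108485}{23}$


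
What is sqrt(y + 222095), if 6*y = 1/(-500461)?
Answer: sqrt(2002542587811651054)/3002766 ≈ 471.27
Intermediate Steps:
y = -1/3002766 (y = (1/6)/(-500461) = (1/6)*(-1/500461) = -1/3002766 ≈ -3.3303e-7)
sqrt(y + 222095) = sqrt(-1/3002766 + 222095) = sqrt(666899314769/3002766) = sqrt(2002542587811651054)/3002766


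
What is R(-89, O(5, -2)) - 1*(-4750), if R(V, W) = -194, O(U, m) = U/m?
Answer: 4556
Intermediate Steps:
R(-89, O(5, -2)) - 1*(-4750) = -194 - 1*(-4750) = -194 + 4750 = 4556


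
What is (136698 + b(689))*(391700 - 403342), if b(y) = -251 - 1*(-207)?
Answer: -1590925868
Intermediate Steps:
b(y) = -44 (b(y) = -251 + 207 = -44)
(136698 + b(689))*(391700 - 403342) = (136698 - 44)*(391700 - 403342) = 136654*(-11642) = -1590925868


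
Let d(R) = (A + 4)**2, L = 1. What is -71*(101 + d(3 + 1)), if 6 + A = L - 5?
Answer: -9727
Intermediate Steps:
A = -10 (A = -6 + (1 - 5) = -6 - 4 = -10)
d(R) = 36 (d(R) = (-10 + 4)**2 = (-6)**2 = 36)
-71*(101 + d(3 + 1)) = -71*(101 + 36) = -71*137 = -9727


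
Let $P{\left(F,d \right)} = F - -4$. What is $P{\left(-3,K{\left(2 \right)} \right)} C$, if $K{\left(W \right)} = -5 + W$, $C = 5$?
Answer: $5$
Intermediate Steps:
$P{\left(F,d \right)} = 4 + F$ ($P{\left(F,d \right)} = F + 4 = 4 + F$)
$P{\left(-3,K{\left(2 \right)} \right)} C = \left(4 - 3\right) 5 = 1 \cdot 5 = 5$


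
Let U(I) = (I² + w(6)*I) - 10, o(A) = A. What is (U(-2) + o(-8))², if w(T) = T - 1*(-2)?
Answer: 900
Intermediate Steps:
w(T) = 2 + T (w(T) = T + 2 = 2 + T)
U(I) = -10 + I² + 8*I (U(I) = (I² + (2 + 6)*I) - 10 = (I² + 8*I) - 10 = -10 + I² + 8*I)
(U(-2) + o(-8))² = ((-10 + (-2)² + 8*(-2)) - 8)² = ((-10 + 4 - 16) - 8)² = (-22 - 8)² = (-30)² = 900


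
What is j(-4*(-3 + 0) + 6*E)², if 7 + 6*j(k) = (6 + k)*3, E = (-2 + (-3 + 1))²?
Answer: 112225/36 ≈ 3117.4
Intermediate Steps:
E = 16 (E = (-2 - 2)² = (-4)² = 16)
j(k) = 11/6 + k/2 (j(k) = -7/6 + ((6 + k)*3)/6 = -7/6 + (18 + 3*k)/6 = -7/6 + (3 + k/2) = 11/6 + k/2)
j(-4*(-3 + 0) + 6*E)² = (11/6 + (-4*(-3 + 0) + 6*16)/2)² = (11/6 + (-4*(-3) + 96)/2)² = (11/6 + (12 + 96)/2)² = (11/6 + (½)*108)² = (11/6 + 54)² = (335/6)² = 112225/36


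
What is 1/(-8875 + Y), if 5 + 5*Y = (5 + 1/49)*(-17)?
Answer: -245/2178802 ≈ -0.00011245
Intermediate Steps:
Y = -4427/245 (Y = -1 + ((5 + 1/49)*(-17))/5 = -1 + ((246/49)*(-17))/5 = -1 + (⅕)*(-4182/49) = -1 - 4182/245 = -4427/245 ≈ -18.069)
1/(-8875 + Y) = 1/(-8875 - 4427/245) = 1/(-2178802/245) = -245/2178802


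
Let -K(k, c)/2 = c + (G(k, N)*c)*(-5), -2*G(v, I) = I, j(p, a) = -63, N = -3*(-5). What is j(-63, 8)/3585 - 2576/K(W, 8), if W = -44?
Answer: 54739/13145 ≈ 4.1642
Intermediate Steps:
N = 15
G(v, I) = -I/2
K(k, c) = -77*c (K(k, c) = -2*(c + ((-½*15)*c)*(-5)) = -2*(c - 15*c/2*(-5)) = -2*(c + 75*c/2) = -77*c)
j(-63, 8)/3585 - 2576/K(W, 8) = -63/3585 - 2576/((-77*8)) = -63*1/3585 - 2576/(-616) = -21/1195 - 2576*(-1/616) = -21/1195 + 46/11 = 54739/13145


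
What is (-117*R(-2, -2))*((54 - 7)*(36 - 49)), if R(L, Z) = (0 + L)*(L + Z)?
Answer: 571896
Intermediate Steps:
R(L, Z) = L*(L + Z)
(-117*R(-2, -2))*((54 - 7)*(36 - 49)) = (-(-234)*(-2 - 2))*((54 - 7)*(36 - 49)) = (-(-234)*(-4))*(47*(-13)) = -117*8*(-611) = -936*(-611) = 571896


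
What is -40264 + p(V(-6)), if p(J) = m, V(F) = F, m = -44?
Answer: -40308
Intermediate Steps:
p(J) = -44
-40264 + p(V(-6)) = -40264 - 44 = -40308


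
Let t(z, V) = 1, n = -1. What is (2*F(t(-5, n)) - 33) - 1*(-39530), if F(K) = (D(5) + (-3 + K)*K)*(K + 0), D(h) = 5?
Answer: 39503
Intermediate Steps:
F(K) = K*(5 + K*(-3 + K)) (F(K) = (5 + (-3 + K)*K)*(K + 0) = (5 + K*(-3 + K))*K = K*(5 + K*(-3 + K)))
(2*F(t(-5, n)) - 33) - 1*(-39530) = (2*(1*(5 + 1² - 3*1)) - 33) - 1*(-39530) = (2*(1*(5 + 1 - 3)) - 33) + 39530 = (2*(1*3) - 33) + 39530 = (2*3 - 33) + 39530 = (6 - 33) + 39530 = -27 + 39530 = 39503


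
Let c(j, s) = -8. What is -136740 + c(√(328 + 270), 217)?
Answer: -136748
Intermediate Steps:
-136740 + c(√(328 + 270), 217) = -136740 - 8 = -136748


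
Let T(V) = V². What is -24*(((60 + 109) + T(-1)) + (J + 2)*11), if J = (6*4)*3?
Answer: -23616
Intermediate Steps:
J = 72 (J = 24*3 = 72)
-24*(((60 + 109) + T(-1)) + (J + 2)*11) = -24*(((60 + 109) + (-1)²) + (72 + 2)*11) = -24*((169 + 1) + 74*11) = -24*(170 + 814) = -24*984 = -23616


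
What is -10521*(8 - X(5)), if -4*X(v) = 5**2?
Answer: -599697/4 ≈ -1.4992e+5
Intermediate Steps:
X(v) = -25/4 (X(v) = -1/4*5**2 = -1/4*25 = -25/4)
-10521*(8 - X(5)) = -10521*(8 - 1*(-25/4)) = -10521*(8 + 25/4) = -10521*57/4 = -599697/4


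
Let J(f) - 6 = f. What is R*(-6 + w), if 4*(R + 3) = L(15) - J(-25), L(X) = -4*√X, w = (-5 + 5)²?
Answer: -21/2 + 6*√15 ≈ 12.738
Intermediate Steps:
w = 0 (w = 0² = 0)
J(f) = 6 + f
R = 7/4 - √15 (R = -3 + (-4*√15 - (6 - 25))/4 = -3 + (-4*√15 - 1*(-19))/4 = -3 + (-4*√15 + 19)/4 = -3 + (19 - 4*√15)/4 = -3 + (19/4 - √15) = 7/4 - √15 ≈ -2.1230)
R*(-6 + w) = (7/4 - √15)*(-6 + 0) = (7/4 - √15)*(-6) = -21/2 + 6*√15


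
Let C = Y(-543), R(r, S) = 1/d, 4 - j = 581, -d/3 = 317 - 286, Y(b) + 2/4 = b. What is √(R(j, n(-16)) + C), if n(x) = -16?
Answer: I*√18803298/186 ≈ 23.313*I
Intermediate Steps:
Y(b) = -½ + b
d = -93 (d = -3*(317 - 286) = -3*31 = -93)
j = -577 (j = 4 - 1*581 = 4 - 581 = -577)
R(r, S) = -1/93 (R(r, S) = 1/(-93) = -1/93)
C = -1087/2 (C = -½ - 543 = -1087/2 ≈ -543.50)
√(R(j, n(-16)) + C) = √(-1/93 - 1087/2) = √(-101093/186) = I*√18803298/186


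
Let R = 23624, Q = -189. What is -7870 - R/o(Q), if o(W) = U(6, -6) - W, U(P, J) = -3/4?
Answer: -6020606/753 ≈ -7995.5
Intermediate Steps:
U(P, J) = -¾ (U(P, J) = -3*¼ = -¾)
o(W) = -¾ - W
-7870 - R/o(Q) = -7870 - 23624/(-¾ - 1*(-189)) = -7870 - 23624/(-¾ + 189) = -7870 - 23624/753/4 = -7870 - 23624*4/753 = -7870 - 1*94496/753 = -7870 - 94496/753 = -6020606/753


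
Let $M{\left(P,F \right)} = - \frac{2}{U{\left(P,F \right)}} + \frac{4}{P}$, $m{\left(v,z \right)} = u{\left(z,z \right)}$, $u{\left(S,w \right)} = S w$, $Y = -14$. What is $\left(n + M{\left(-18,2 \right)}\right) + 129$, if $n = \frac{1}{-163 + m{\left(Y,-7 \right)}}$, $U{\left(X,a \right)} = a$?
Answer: $\frac{43697}{342} \approx 127.77$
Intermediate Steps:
$m{\left(v,z \right)} = z^{2}$ ($m{\left(v,z \right)} = z z = z^{2}$)
$M{\left(P,F \right)} = - \frac{2}{F} + \frac{4}{P}$
$n = - \frac{1}{114}$ ($n = \frac{1}{-163 + \left(-7\right)^{2}} = \frac{1}{-163 + 49} = \frac{1}{-114} = - \frac{1}{114} \approx -0.0087719$)
$\left(n + M{\left(-18,2 \right)}\right) + 129 = \left(- \frac{1}{114} + \left(- \frac{2}{2} + \frac{4}{-18}\right)\right) + 129 = \left(- \frac{1}{114} + \left(\left(-2\right) \frac{1}{2} + 4 \left(- \frac{1}{18}\right)\right)\right) + 129 = \left(- \frac{1}{114} - \frac{11}{9}\right) + 129 = - \frac{421}{342} + 129 = \frac{43697}{342}$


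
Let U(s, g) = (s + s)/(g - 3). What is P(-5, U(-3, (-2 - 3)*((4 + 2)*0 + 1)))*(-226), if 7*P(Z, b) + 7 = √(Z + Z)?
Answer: 226 - 226*I*√10/7 ≈ 226.0 - 102.1*I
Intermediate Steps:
U(s, g) = 2*s/(-3 + g) (U(s, g) = (2*s)/(-3 + g) = 2*s/(-3 + g))
P(Z, b) = -1 + √2*√Z/7 (P(Z, b) = -1 + √(Z + Z)/7 = -1 + √(2*Z)/7 = -1 + (√2*√Z)/7 = -1 + √2*√Z/7)
P(-5, U(-3, (-2 - 3)*((4 + 2)*0 + 1)))*(-226) = (-1 + √2*√(-5)/7)*(-226) = (-1 + √2*(I*√5)/7)*(-226) = (-1 + I*√10/7)*(-226) = 226 - 226*I*√10/7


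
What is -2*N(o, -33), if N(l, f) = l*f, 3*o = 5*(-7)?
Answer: -770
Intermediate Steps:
o = -35/3 (o = (5*(-7))/3 = (⅓)*(-35) = -35/3 ≈ -11.667)
N(l, f) = f*l
-2*N(o, -33) = -(-66)*(-35)/3 = -2*385 = -770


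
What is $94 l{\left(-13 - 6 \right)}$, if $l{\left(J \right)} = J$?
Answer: $-1786$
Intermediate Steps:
$94 l{\left(-13 - 6 \right)} = 94 \left(-13 - 6\right) = 94 \left(-19\right) = -1786$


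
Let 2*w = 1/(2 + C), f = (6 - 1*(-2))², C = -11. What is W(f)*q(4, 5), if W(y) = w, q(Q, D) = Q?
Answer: -2/9 ≈ -0.22222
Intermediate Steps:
f = 64 (f = (6 + 2)² = 8² = 64)
w = -1/18 (w = 1/(2*(2 - 11)) = (½)/(-9) = (½)*(-⅑) = -1/18 ≈ -0.055556)
W(y) = -1/18
W(f)*q(4, 5) = -1/18*4 = -2/9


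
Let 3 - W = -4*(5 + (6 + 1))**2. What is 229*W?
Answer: 132591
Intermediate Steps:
W = 579 (W = 3 - (-4)*(5 + (6 + 1))**2 = 3 - (-4)*(5 + 7)**2 = 3 - (-4)*12**2 = 3 - (-4)*144 = 3 - 1*(-576) = 3 + 576 = 579)
229*W = 229*579 = 132591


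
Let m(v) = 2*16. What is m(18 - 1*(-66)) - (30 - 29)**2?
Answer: 31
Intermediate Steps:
m(v) = 32
m(18 - 1*(-66)) - (30 - 29)**2 = 32 - (30 - 29)**2 = 32 - 1*1**2 = 32 - 1*1 = 32 - 1 = 31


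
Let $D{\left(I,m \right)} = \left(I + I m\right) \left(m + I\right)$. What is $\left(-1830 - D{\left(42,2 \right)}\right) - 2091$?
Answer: $-9465$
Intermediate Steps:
$D{\left(I,m \right)} = \left(I + m\right) \left(I + I m\right)$ ($D{\left(I,m \right)} = \left(I + I m\right) \left(I + m\right) = \left(I + m\right) \left(I + I m\right)$)
$\left(-1830 - D{\left(42,2 \right)}\right) - 2091 = \left(-1830 - 42 \left(42 + 2 + 2^{2} + 42 \cdot 2\right)\right) - 2091 = \left(-1830 - 42 \left(42 + 2 + 4 + 84\right)\right) - 2091 = \left(-1830 - 42 \cdot 132\right) - 2091 = \left(-1830 - 5544\right) - 2091 = -7374 - 2091 = -9465$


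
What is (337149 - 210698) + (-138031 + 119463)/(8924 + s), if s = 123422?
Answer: 8367632739/66173 ≈ 1.2645e+5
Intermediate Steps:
(337149 - 210698) + (-138031 + 119463)/(8924 + s) = (337149 - 210698) + (-138031 + 119463)/(8924 + 123422) = 126451 - 18568/132346 = 126451 - 18568*1/132346 = 126451 - 9284/66173 = 8367632739/66173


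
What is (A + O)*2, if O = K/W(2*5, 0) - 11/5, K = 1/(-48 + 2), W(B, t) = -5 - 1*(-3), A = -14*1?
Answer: -7447/230 ≈ -32.378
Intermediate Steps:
A = -14
W(B, t) = -2 (W(B, t) = -5 + 3 = -2)
K = -1/46 (K = 1/(-46) = -1/46 ≈ -0.021739)
O = -1007/460 (O = -1/46/(-2) - 11/5 = -1/46*(-½) - 11*⅕ = 1/92 - 11/5 = -1007/460 ≈ -2.1891)
(A + O)*2 = (-14 - 1007/460)*2 = -7447/460*2 = -7447/230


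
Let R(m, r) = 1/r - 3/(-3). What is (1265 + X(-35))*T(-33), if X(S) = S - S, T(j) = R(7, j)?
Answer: 3680/3 ≈ 1226.7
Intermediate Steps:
R(m, r) = 1 + 1/r (R(m, r) = 1/r - 3*(-1/3) = 1/r + 1 = 1 + 1/r)
T(j) = (1 + j)/j
X(S) = 0
(1265 + X(-35))*T(-33) = (1265 + 0)*((1 - 33)/(-33)) = 1265*(-1/33*(-32)) = 1265*(32/33) = 3680/3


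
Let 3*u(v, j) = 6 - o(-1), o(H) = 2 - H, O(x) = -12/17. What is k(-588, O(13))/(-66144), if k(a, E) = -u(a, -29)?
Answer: 1/66144 ≈ 1.5119e-5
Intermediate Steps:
O(x) = -12/17 (O(x) = -12*1/17 = -12/17)
u(v, j) = 1 (u(v, j) = (6 - (2 - 1*(-1)))/3 = (6 - (2 + 1))/3 = (6 - 1*3)/3 = (6 - 3)/3 = (⅓)*3 = 1)
k(a, E) = -1 (k(a, E) = -1*1 = -1)
k(-588, O(13))/(-66144) = -1/(-66144) = -1*(-1/66144) = 1/66144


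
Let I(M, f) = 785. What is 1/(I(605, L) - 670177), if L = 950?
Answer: -1/669392 ≈ -1.4939e-6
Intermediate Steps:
1/(I(605, L) - 670177) = 1/(785 - 670177) = 1/(-669392) = -1/669392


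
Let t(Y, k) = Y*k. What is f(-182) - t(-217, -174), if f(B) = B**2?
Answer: -4634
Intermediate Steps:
f(-182) - t(-217, -174) = (-182)**2 - (-217)*(-174) = 33124 - 1*37758 = 33124 - 37758 = -4634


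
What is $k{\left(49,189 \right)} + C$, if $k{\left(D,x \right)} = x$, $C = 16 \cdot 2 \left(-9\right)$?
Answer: $-99$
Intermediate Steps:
$C = -288$ ($C = 32 \left(-9\right) = -288$)
$k{\left(49,189 \right)} + C = 189 - 288 = -99$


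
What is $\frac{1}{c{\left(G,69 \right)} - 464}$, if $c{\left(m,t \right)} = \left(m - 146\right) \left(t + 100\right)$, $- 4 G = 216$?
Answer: $- \frac{1}{34264} \approx -2.9185 \cdot 10^{-5}$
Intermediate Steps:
$G = -54$ ($G = \left(- \frac{1}{4}\right) 216 = -54$)
$c{\left(m,t \right)} = \left(-146 + m\right) \left(100 + t\right)$
$\frac{1}{c{\left(G,69 \right)} - 464} = \frac{1}{\left(-14600 - 10074 + 100 \left(-54\right) - 3726\right) - 464} = \frac{1}{\left(-14600 - 10074 - 5400 - 3726\right) - 464} = \frac{1}{-33800 - 464} = \frac{1}{-34264} = - \frac{1}{34264}$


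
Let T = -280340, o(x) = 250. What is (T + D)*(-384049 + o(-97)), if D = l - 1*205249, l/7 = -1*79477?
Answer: 399890924472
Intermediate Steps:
l = -556339 (l = 7*(-1*79477) = 7*(-79477) = -556339)
D = -761588 (D = -556339 - 1*205249 = -556339 - 205249 = -761588)
(T + D)*(-384049 + o(-97)) = (-280340 - 761588)*(-384049 + 250) = -1041928*(-383799) = 399890924472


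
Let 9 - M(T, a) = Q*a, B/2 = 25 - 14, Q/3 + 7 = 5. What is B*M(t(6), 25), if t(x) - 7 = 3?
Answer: 3498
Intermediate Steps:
t(x) = 10 (t(x) = 7 + 3 = 10)
Q = -6 (Q = -21 + 3*5 = -21 + 15 = -6)
B = 22 (B = 2*(25 - 14) = 2*11 = 22)
M(T, a) = 9 + 6*a (M(T, a) = 9 - (-6)*a = 9 + 6*a)
B*M(t(6), 25) = 22*(9 + 6*25) = 22*(9 + 150) = 22*159 = 3498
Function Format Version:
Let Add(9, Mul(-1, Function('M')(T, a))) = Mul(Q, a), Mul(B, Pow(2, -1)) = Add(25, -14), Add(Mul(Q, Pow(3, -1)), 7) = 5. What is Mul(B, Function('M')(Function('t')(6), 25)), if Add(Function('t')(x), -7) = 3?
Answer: 3498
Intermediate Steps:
Function('t')(x) = 10 (Function('t')(x) = Add(7, 3) = 10)
Q = -6 (Q = Add(-21, Mul(3, 5)) = Add(-21, 15) = -6)
B = 22 (B = Mul(2, Add(25, -14)) = Mul(2, 11) = 22)
Function('M')(T, a) = Add(9, Mul(6, a)) (Function('M')(T, a) = Add(9, Mul(-1, Mul(-6, a))) = Add(9, Mul(6, a)))
Mul(B, Function('M')(Function('t')(6), 25)) = Mul(22, Add(9, Mul(6, 25))) = Mul(22, Add(9, 150)) = Mul(22, 159) = 3498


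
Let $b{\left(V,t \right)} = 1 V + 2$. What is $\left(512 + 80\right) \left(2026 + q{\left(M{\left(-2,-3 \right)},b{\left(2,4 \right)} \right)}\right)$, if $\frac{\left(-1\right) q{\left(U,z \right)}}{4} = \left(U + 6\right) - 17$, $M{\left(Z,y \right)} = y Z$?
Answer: $1211232$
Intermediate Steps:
$M{\left(Z,y \right)} = Z y$
$b{\left(V,t \right)} = 2 + V$ ($b{\left(V,t \right)} = V + 2 = 2 + V$)
$q{\left(U,z \right)} = 44 - 4 U$ ($q{\left(U,z \right)} = - 4 \left(\left(U + 6\right) - 17\right) = - 4 \left(\left(6 + U\right) - 17\right) = - 4 \left(-11 + U\right) = 44 - 4 U$)
$\left(512 + 80\right) \left(2026 + q{\left(M{\left(-2,-3 \right)},b{\left(2,4 \right)} \right)}\right) = \left(512 + 80\right) \left(2026 + \left(44 - 4 \left(\left(-2\right) \left(-3\right)\right)\right)\right) = 592 \left(2026 + \left(44 - 24\right)\right) = 592 \left(2026 + 20\right) = 592 \cdot 2046 = 1211232$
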